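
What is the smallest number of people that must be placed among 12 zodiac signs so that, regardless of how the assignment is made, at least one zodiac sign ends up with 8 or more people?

With 84 people one could put exactly 7 in each of the 12 zodiac signs, and no zodiac sign would reach 8.
One more person must land in a zodiac sign that already has 7, giving it 8.
So 12 × 7 + 1 = 85 people are required.

85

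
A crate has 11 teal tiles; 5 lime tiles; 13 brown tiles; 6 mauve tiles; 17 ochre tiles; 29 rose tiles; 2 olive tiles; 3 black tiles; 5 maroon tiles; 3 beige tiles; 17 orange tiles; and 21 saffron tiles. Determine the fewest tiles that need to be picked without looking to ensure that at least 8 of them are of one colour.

By pigeonhole, the 12 colours are the holes; the tiles drawn are the pigeons.
To avoid 8 of any one colour, the worst case takes at most 7 of each colour, or every tile of a colour that has fewer than 7.
That gives 7 + 5 + 7 + 6 + 7 + 7 + 2 + 3 + 5 + 3 + 7 + 7 = 66 tiles with no colour reaching 8.
The next tile forces some colour to 8, so 66 + 1 = 67.

67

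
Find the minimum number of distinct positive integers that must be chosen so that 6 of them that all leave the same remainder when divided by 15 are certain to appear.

The 15 residue classes mod 15 are the pigeonholes.
With 75 integers one could put 5 in each residue class and have no class reach 6.
The 76th integer pushes some class to 6, so 15·5 + 1 = 76.

76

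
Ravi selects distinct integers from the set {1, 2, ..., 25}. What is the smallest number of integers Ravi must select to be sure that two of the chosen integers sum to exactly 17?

18

Two chosen integers sum to 17 exactly when both halves of some pair {x, 17−x} with 1 ≤ x ≤ 17−x ≤ 16 are chosen — 8 such pairs.
The remaining 9 elements (those with no distinct partner in range) can never complete a 17-sum, so the worst case takes all of them and one from each pair: 9 + 8 = 17.
By pigeonhole, the 18th integer has to be the second member of some pair, so 17 + 1 = 18.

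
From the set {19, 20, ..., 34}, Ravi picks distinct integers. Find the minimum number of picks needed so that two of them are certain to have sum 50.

Two chosen integers sum to 50 exactly when both halves of some pair {x, 50−x} with 19 ≤ x ≤ 50−x ≤ 31 are chosen — 6 such pairs.
The remaining 4 elements (those with no distinct partner in range) can never complete a 50-sum, so the worst case takes all of them and one from each pair: 4 + 6 = 10.
The 11th integer has to be the second member of some pair, so 10 + 1 = 11.

11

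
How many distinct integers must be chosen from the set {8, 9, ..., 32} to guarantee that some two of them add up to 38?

A set avoiding the sum 38 can contain at most one of each pair {x, 38−x}, plus the 3 elements whose complement lies outside the range or equal to its own complement.
The integers 19, …, 32 (14 of them) are such a set: any two sum to at least 19+20 = 39 > 38.
Any 15th integer completes one of the 11 pairs, so 15 choices force a sum of 38.

15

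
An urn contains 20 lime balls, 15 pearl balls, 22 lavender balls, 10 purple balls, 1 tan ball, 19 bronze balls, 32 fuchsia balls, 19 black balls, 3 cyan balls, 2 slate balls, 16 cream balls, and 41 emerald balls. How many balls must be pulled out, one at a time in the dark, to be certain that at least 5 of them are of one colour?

43

The 12 colours are the holes; the balls drawn are the pigeons.
To avoid 5 of any one colour, the worst case takes at most 4 of each colour, or every ball of a colour that has fewer than 4.
That gives 4 + 4 + 4 + 4 + 1 + 4 + 4 + 4 + 3 + 2 + 4 + 4 = 42 balls with no colour reaching 5.
The next ball forces some colour to 5, so 42 + 1 = 43.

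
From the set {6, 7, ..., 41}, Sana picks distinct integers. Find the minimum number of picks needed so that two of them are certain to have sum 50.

21

Group the elements by complementary pair {x, 50−x}: {9,41}, {10,40}, {11,39}, …, giving 16 two-element pairs, the single value 25 (it cannot pair with itself since the integers are distinct), and 3 integers whose partner 50−x falls outside [6,41].
By pigeonhole, treating each of those 20 groups as a pigeonhole, one can pick one integer per group — 20 integers — with no two summing to 50.
The 21st integer lands in an occupied pair, forcing a sum of 50.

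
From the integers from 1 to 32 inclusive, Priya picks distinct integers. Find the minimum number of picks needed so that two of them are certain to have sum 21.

A set avoiding the sum 21 can contain at most one of each pair {x, 21−x}, plus the 12 elements whose complement lies outside the range.
The integers 11, …, 32 (22 of them) are such a set: any two sum to at least 11+12 = 23 > 21.
Any 23rd integer completes one of the 10 pairs, so 23 choices force a sum of 21.

23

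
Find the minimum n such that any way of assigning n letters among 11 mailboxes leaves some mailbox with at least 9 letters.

With 88 letters one could put exactly 8 in each of the 11 mailboxes, and no mailbox would reach 9.
One more letter must land in a mailbox that already has 8, giving it 9.
So 11 × 8 + 1 = 89 letters are required.

89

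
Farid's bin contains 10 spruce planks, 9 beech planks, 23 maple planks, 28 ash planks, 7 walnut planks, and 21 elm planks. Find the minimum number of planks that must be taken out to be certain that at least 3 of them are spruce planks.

In the worst case for collecting spruce planks, every non-spruce plank comes out first.
There are 9 + 23 + 28 + 7 + 21 = 88 non-spruce planks altogether.
After those, each further plank must be spruce, so 88 + 3 = 91 draws guarantee 3 spruce planks.

91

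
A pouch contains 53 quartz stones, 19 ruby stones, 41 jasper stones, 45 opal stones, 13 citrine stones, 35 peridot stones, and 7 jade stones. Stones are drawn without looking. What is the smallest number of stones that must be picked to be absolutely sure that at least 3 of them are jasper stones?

In the worst case for collecting jasper stones, every non-jasper stone comes out first.
There are 53 + 19 + 45 + 13 + 35 + 7 = 172 non-jasper stones altogether.
After those, each further stone must be jasper, so 172 + 3 = 175 draws guarantee 3 jasper stones.

175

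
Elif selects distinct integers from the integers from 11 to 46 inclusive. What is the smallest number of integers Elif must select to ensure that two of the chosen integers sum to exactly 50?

Group the elements by complementary pair {x, 50−x}: {11,39}, {12,38}, {13,37}, …, giving 14 two-element pairs, the single value 25 (it cannot pair with itself since the integers are distinct), and 7 integers whose partner 50−x falls outside [11,46].
Treating each of those 22 groups as a pigeonhole, one can pick one integer per group — 22 integers — with no two summing to 50.
The 23rd integer lands in an occupied pair, forcing a sum of 50.

23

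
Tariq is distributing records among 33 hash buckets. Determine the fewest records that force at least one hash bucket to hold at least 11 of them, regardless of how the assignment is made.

With 330 records one could put exactly 10 in each of the 33 hash buckets, and no hash bucket would reach 11.
Pigeonhole: one more record must land in a hash bucket that already has 10, giving it 11.
So 33 × 10 + 1 = 331 records are required.

331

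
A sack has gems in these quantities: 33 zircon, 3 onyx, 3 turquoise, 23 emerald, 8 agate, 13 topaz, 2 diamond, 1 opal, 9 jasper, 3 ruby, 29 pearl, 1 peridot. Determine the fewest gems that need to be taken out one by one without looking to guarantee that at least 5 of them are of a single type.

By pigeonhole, the 12 types are the holes; the gems drawn are the pigeons.
To avoid 5 of any one type, the worst case takes at most 4 of each type, or every gem of a type that has fewer than 4.
That gives 4 + 3 + 3 + 4 + 4 + 4 + 2 + 1 + 4 + 3 + 4 + 1 = 37 gems with no type reaching 5.
The next gem forces some type to 5, so 37 + 1 = 38.

38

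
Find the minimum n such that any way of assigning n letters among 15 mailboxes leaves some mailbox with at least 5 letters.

61

With 60 letters one could put exactly 4 in each of the 15 mailboxes, and no mailbox would reach 5.
One more letter must land in a mailbox that already has 4, giving it 5.
So 15 × 4 + 1 = 61 letters are required.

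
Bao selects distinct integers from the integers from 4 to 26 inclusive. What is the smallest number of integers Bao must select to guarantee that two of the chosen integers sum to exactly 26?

15

A set avoiding the sum 26 can contain at most one of each pair {x, 26−x}, plus the 5 elements whose complement lies outside the range or equal to its own complement.
The integers 13, …, 26 (14 of them) are such a set: any two sum to at least 13+14 = 27 > 26.
By pigeonhole, any 15th integer completes one of the 9 pairs, so 15 choices force a sum of 26.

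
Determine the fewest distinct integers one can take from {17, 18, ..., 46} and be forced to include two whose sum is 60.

18

Two chosen integers sum to 60 exactly when both halves of some pair {x, 60−x} with 17 ≤ x ≤ 60−x ≤ 43 are chosen — 13 such pairs.
The remaining 4 elements (those with no distinct partner in range) can never complete a 60-sum, so the worst case takes all of them and one from each pair: 4 + 13 = 17.
The 18th integer has to be the second member of some pair, so 17 + 1 = 18.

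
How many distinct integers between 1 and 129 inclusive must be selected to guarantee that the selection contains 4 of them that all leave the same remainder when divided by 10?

The 10 residue classes mod 10 are the pigeonholes.
With 30 integers one could put 3 in each residue class and have no class reach 4.
The 31st integer pushes some class to 4, so 10·3 + 1 = 31.

31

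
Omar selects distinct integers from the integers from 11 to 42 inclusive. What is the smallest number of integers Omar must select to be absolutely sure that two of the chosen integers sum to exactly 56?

A set avoiding the sum 56 can contain at most one of each pair {x, 56−x}, plus the 4 elements whose complement lies outside the range or equal to its own complement.
The integers 11, …, 28 (18 of them) are such a set: any two sum to at least 11+12 = 23 and at most 27+28 = 55 < 56.
Pigeonhole: any 19th integer completes one of the 14 pairs, so 19 choices force a sum of 56.

19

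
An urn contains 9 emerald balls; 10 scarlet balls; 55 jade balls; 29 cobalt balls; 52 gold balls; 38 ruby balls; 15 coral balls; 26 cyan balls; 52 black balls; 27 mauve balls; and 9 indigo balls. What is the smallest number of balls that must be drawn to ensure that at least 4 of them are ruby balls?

288

In the worst case for collecting ruby balls, every non-ruby ball comes out first.
There are 9 + 10 + 55 + 29 + 52 + 15 + 26 + 52 + 27 + 9 = 284 non-ruby balls altogether.
After those, each further ball must be ruby, so 284 + 4 = 288 draws guarantee 4 ruby balls.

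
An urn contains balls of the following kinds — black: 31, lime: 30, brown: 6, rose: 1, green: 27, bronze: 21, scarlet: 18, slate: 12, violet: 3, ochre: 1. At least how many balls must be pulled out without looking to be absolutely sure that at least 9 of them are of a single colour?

60

The 10 colours are the holes; the balls drawn are the pigeons.
To avoid 9 of any one colour, the worst case takes at most 8 of each colour, or every ball of a colour that has fewer than 8.
That gives 8 + 8 + 6 + 1 + 8 + 8 + 8 + 8 + 3 + 1 = 59 balls with no colour reaching 9.
The next ball forces some colour to 9, so 59 + 1 = 60.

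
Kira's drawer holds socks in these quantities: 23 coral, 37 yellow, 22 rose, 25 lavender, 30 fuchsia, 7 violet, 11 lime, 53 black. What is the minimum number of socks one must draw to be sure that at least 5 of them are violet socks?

206

In the worst case for collecting violet socks, every non-violet sock comes out first.
There are 23 + 37 + 22 + 25 + 30 + 11 + 53 = 201 non-violet socks altogether.
After those, each further sock must be violet, so 201 + 5 = 206 draws guarantee 5 violet socks.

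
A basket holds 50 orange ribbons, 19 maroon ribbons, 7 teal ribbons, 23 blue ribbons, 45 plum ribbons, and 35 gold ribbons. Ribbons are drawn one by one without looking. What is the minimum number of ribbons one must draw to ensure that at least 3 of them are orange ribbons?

132

In the worst case for collecting orange ribbons, every non-orange ribbon comes out first.
There are 19 + 7 + 23 + 45 + 35 = 129 non-orange ribbons altogether.
After those, each further ribbon must be orange, so 129 + 3 = 132 draws guarantee 3 orange ribbons.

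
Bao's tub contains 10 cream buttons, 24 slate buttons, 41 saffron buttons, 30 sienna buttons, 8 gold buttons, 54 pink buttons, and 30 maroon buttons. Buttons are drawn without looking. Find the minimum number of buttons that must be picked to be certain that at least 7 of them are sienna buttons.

In the worst case for collecting sienna buttons, every non-sienna button comes out first.
There are 10 + 24 + 41 + 8 + 54 + 30 = 167 non-sienna buttons altogether.
After those, each further button must be sienna, so 167 + 7 = 174 draws guarantee 7 sienna buttons.

174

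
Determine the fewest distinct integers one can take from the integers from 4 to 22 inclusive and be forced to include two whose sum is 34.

Two chosen integers sum to 34 exactly when both halves of some pair {x, 34−x} with 12 ≤ x ≤ 34−x ≤ 22 are chosen — 5 such pairs.
The remaining 9 elements (those with no distinct partner in range) can never complete a 34-sum, so the worst case takes all of them and one from each pair: 9 + 5 = 14.
By pigeonhole, the 15th integer has to be the second member of some pair, so 14 + 1 = 15.

15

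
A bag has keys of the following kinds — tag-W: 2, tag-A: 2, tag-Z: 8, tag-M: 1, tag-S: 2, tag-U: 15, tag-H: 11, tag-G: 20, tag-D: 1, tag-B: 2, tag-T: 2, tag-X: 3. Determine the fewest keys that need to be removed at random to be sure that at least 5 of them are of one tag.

32

An adversary could hand out at most 4 keys per tag (8 tags run out sooner): 2 + 2 + 4 + 1 + 2 + 4 + 4 + 4 + 1 + 2 + 2 + 3 = 31 keys and still no tag has 5.
One more key lands in a tag already at 4, so 32 draws are enough and 31 are not.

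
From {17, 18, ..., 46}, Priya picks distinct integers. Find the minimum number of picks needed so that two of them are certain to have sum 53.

A set avoiding the sum 53 can contain at most one of each pair {x, 53−x}, plus the 10 elements whose complement lies outside the range.
The integers 27, …, 46 (20 of them) are such a set: any two sum to at least 27+28 = 55 > 53.
Any 21st integer completes one of the 10 pairs, so 21 choices force a sum of 53.

21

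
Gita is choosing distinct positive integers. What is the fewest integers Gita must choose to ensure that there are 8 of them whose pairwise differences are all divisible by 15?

Integers whose pairwise differences are multiples of 15 are exactly those sharing a remainder mod 15. The 15 residue classes mod 15 are the pigeonholes.
With 105 integers one could put 7 in each residue class and have no class reach 8.
The 106th integer pushes some class to 8, so 15·7 + 1 = 106.

106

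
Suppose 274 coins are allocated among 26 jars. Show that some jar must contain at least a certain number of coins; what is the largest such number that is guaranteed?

By the pigeonhole principle, the 26 jars are the holes and the 274 coins are the pigeons.
If every jar held at most 10 coins, the total would be at most 26 × 10 = 260, which is less than 274.
So some jar holds at least ⌈274/26⌉ = 11 coins.

11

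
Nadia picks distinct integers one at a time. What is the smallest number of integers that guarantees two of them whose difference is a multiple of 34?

Integers whose pairwise differences are multiples of 34 are exactly those sharing a remainder mod 34. The 34 residue classes mod 34 are the pigeonholes.
With 34 integers one could put 1 in each residue class and have no class reach 2.
The 35th integer pushes some class to 2, so 34·1 + 1 = 35.

35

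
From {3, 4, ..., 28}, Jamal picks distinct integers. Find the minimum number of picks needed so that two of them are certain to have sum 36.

17

A set avoiding the sum 36 can contain at most one of each pair {x, 36−x}, plus the 6 elements whose complement lies outside the range or equal to its own complement.
The integers 3, …, 18 (16 of them) are such a set: any two sum to at least 3+4 = 7 and at most 17+18 = 35 < 36.
Any 17th integer completes one of the 10 pairs, so 17 choices force a sum of 36.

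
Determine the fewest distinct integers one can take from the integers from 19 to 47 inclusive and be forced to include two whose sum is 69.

17

Group the elements by complementary pair {x, 69−x}: {22,47}, {23,46}, {24,45}, …, giving 13 two-element pairs and 3 integers whose partner 69−x falls outside [19,47].
Treating each of those 16 groups as a pigeonhole, one can pick one integer per group — 16 integers — with no two summing to 69.
The 17th integer lands in an occupied pair, forcing a sum of 69.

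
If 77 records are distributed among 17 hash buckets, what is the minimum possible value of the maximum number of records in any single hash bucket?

5

The 17 hash buckets are the holes and the 77 records are the pigeons.
If every hash bucket held at most 4 records, the total would be at most 17 × 4 = 68, which is less than 77.
So some hash bucket holds at least ⌈77/17⌉ = 5 records.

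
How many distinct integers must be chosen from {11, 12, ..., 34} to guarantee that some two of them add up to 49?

Two chosen integers sum to 49 exactly when both halves of some pair {x, 49−x} with 15 ≤ x ≤ 49−x ≤ 34 are chosen — 10 such pairs.
The remaining 4 elements (those with no distinct partner in range) can never complete a 49-sum, so the worst case takes all of them and one from each pair: 4 + 10 = 14.
The 15th integer has to be the second member of some pair, so 14 + 1 = 15.

15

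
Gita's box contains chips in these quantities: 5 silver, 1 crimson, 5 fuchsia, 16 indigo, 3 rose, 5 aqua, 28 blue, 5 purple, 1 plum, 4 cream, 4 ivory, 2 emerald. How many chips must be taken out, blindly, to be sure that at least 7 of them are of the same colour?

An adversary could hand out at most 6 chips per colour (10 colours run out sooner): 5 + 1 + 5 + 6 + 3 + 5 + 6 + 5 + 1 + 4 + 4 + 2 = 47 chips and still no colour has 7.
By the pigeonhole principle, one more chip lands in a colour already at 6, so 48 draws are enough and 47 are not.

48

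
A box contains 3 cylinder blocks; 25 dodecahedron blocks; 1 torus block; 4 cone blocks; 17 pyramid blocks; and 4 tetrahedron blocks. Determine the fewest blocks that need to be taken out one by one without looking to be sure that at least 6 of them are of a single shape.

Pigeonhole: put each drawn block into a box by shape. The largest draw with every box below 6 takes min(count, 5) from each shape; shapes with fewer than 5 contribute all they have.
Σ min(cᵢ, 5) = 3 + 5 + 1 + 4 + 5 + 4 = 22.
Draw number 22 + 1 = 23 must push one box to 6.

23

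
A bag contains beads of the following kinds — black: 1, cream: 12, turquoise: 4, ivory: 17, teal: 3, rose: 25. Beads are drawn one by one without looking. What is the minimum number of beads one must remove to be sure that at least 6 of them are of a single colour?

24

By pigeonhole, put each drawn bead into a box by colour. The largest draw with every box below 6 takes min(count, 5) from each colour; colours with fewer than 5 contribute all they have.
Σ min(cᵢ, 5) = 1 + 5 + 4 + 5 + 3 + 5 = 23.
Draw number 23 + 1 = 24 must push one box to 6.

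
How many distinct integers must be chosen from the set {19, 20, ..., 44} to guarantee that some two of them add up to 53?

Two chosen integers sum to 53 exactly when both halves of some pair {x, 53−x} with 19 ≤ x ≤ 53−x ≤ 34 are chosen — 8 such pairs.
The remaining 10 elements (those with no distinct partner in range) can never complete a 53-sum, so the worst case takes all of them and one from each pair: 10 + 8 = 18.
The 19th integer has to be the second member of some pair, so 18 + 1 = 19.

19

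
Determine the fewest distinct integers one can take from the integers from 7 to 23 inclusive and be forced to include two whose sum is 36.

A set avoiding the sum 36 can contain at most one of each pair {x, 36−x}, plus the 7 elements whose complement lies outside the range or equal to its own complement.
The integers 7, …, 18 (12 of them) are such a set: any two sum to at least 7+8 = 15 and at most 17+18 = 35 < 36.
Pigeonhole: any 13th integer completes one of the 5 pairs, so 13 choices force a sum of 36.

13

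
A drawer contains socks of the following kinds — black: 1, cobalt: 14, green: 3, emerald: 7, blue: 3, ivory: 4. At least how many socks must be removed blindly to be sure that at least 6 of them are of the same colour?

An adversary could hand out at most 5 socks per colour (4 colours run out sooner): 1 + 5 + 3 + 5 + 3 + 4 = 21 socks and still no colour has 6.
Pigeonhole: one more sock lands in a colour already at 5, so 22 draws are enough and 21 are not.

22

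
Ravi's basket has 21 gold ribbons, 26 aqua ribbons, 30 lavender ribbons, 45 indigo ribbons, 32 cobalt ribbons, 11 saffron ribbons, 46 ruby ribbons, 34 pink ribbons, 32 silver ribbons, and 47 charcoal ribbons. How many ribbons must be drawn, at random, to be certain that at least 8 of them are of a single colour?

Put each drawn ribbon into a box by colour. The largest draw with every box below 8 takes min(count, 7) from each colour.
Σ min(cᵢ, 7) = 7 + 7 + 7 + 7 + 7 + 7 + 7 + 7 + 7 + 7 = 70.
Draw number 70 + 1 = 71 must push one box to 8.

71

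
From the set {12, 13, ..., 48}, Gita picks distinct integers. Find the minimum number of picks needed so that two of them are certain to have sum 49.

Two chosen integers sum to 49 exactly when both halves of some pair {x, 49−x} with 12 ≤ x ≤ 49−x ≤ 37 are chosen — 13 such pairs.
The remaining 11 elements (those with no distinct partner in range) can never complete a 49-sum, so the worst case takes all of them and one from each pair: 11 + 13 = 24.
Pigeonhole: the 25th integer has to be the second member of some pair, so 24 + 1 = 25.

25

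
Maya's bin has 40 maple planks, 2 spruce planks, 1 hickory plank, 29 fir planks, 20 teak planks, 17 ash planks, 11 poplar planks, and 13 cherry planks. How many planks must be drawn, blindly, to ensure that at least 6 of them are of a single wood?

Put each drawn plank into a box by wood. The largest draw with every box below 6 takes min(count, 5) from each wood; woods with fewer than 5 contribute all they have.
Σ min(cᵢ, 5) = 5 + 2 + 1 + 5 + 5 + 5 + 5 + 5 = 33.
Draw number 33 + 1 = 34 must push one box to 6.

34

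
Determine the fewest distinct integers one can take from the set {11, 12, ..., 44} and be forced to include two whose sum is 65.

23

Group the elements by complementary pair {x, 65−x}: {21,44}, {22,43}, {23,42}, …, giving 12 two-element pairs and 10 integers whose partner 65−x falls outside [11,44].
By pigeonhole, treating each of those 22 groups as a pigeonhole, one can pick one integer per group — 22 integers — with no two summing to 65.
The 23rd integer lands in an occupied pair, forcing a sum of 65.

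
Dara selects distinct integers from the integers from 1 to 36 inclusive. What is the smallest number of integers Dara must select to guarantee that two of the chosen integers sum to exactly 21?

27

A set avoiding the sum 21 can contain at most one of each pair {x, 21−x}, plus the 16 elements whose complement lies outside the range.
The integers 11, …, 36 (26 of them) are such a set: any two sum to at least 11+12 = 23 > 21.
Any 27th integer completes one of the 10 pairs, so 27 choices force a sum of 21.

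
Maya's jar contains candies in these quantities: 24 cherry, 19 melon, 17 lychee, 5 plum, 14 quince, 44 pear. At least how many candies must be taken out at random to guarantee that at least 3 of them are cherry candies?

102

In the worst case for collecting cherry candies, every non-cherry candy comes out first.
There are 19 + 17 + 5 + 14 + 44 = 99 non-cherry candies altogether.
After those, each further candy must be cherry, so 99 + 3 = 102 draws guarantee 3 cherry candies.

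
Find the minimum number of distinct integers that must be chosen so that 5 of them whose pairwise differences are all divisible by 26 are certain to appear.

105

Integers whose pairwise differences are multiples of 26 are exactly those sharing a remainder mod 26. Pigeonhole: the 26 residue classes mod 26 are the pigeonholes.
With 104 integers one could put 4 in each residue class and have no class reach 5.
The 105th integer pushes some class to 5, so 26·4 + 1 = 105.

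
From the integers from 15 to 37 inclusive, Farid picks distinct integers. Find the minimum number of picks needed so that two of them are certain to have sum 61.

A set avoiding the sum 61 can contain at most one of each pair {x, 61−x}, plus the 9 elements whose complement lies outside the range.
The integers 15, …, 30 (16 of them) are such a set: any two sum to at least 15+16 = 31 and at most 29+30 = 59 < 61.
Any 17th integer completes one of the 7 pairs, so 17 choices force a sum of 61.

17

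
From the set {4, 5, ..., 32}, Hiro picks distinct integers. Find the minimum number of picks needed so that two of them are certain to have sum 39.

A set avoiding the sum 39 can contain at most one of each pair {x, 39−x}, plus the 3 elements whose complement lies outside the range.
The integers 4, …, 19 (16 of them) are such a set: any two sum to at least 4+5 = 9 and at most 18+19 = 37 < 39.
Any 17th integer completes one of the 13 pairs, so 17 choices force a sum of 39.

17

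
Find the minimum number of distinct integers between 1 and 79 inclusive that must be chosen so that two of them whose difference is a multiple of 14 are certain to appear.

15

Integers whose pairwise differences are multiples of 14 are exactly those sharing a remainder mod 14. Pigeonhole: the 14 residue classes mod 14 are the pigeonholes.
With 14 integers one could put 1 in each residue class and have no class reach 2.
The 15th integer pushes some class to 2, so 14·1 + 1 = 15.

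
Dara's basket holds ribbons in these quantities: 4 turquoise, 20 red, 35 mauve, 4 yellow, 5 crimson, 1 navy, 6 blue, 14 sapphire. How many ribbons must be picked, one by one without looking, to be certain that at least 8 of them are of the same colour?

An adversary could hand out at most 7 ribbons per colour (5 colours run out sooner): 4 + 7 + 7 + 4 + 5 + 1 + 6 + 7 = 41 ribbons and still no colour has 8.
Pigeonhole: one more ribbon lands in a colour already at 7, so 42 draws are enough and 41 are not.

42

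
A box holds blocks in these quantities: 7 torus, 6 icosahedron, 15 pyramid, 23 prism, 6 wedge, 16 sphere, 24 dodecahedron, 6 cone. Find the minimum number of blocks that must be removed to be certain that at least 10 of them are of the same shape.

An adversary could hand out at most 9 blocks per shape (4 shapes run out sooner): 7 + 6 + 9 + 9 + 6 + 9 + 9 + 6 = 61 blocks and still no shape has 10.
By the pigeonhole principle, one more block lands in a shape already at 9, so 62 draws are enough and 61 are not.

62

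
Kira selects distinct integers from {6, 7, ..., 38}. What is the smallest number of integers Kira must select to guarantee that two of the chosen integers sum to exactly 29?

25

A set avoiding the sum 29 can contain at most one of each pair {x, 29−x}, plus the 15 elements whose complement lies outside the range.
The integers 15, …, 38 (24 of them) are such a set: any two sum to at least 15+16 = 31 > 29.
Any 25th integer completes one of the 9 pairs, so 25 choices force a sum of 29.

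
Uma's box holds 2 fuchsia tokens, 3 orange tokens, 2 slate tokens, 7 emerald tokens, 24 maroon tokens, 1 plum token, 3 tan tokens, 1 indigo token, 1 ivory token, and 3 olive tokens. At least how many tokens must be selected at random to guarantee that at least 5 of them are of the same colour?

An adversary could hand out at most 4 tokens per colour (8 colours run out sooner): 2 + 3 + 2 + 4 + 4 + 1 + 3 + 1 + 1 + 3 = 24 tokens and still no colour has 5.
One more token lands in a colour already at 4, so 25 draws are enough and 24 are not.

25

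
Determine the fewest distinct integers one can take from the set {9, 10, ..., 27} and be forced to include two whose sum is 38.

12

Two chosen integers sum to 38 exactly when both halves of some pair {x, 38−x} with 11 ≤ x ≤ 38−x ≤ 27 are chosen — 8 such pairs.
The remaining 3 elements (those with no distinct partner in range) can never complete a 38-sum, so the worst case takes all of them and one from each pair: 3 + 8 = 11.
By pigeonhole, the 12th integer has to be the second member of some pair, so 11 + 1 = 12.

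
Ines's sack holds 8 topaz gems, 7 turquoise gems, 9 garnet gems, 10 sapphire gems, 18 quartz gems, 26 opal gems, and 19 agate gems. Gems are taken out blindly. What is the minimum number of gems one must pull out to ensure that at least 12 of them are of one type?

68

An adversary could hand out at most 11 gems per type (4 types run out sooner): 8 + 7 + 9 + 10 + 11 + 11 + 11 = 67 gems and still no type has 12.
One more gem lands in a type already at 11, so 68 draws are enough and 67 are not.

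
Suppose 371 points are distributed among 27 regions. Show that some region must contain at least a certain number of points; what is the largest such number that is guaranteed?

Pigeonhole: the 27 regions are the holes and the 371 points are the pigeons.
If every region held at most 13 points, the total would be at most 27 × 13 = 351, which is less than 371.
So some region holds at least ⌈371/27⌉ = 14 points.

14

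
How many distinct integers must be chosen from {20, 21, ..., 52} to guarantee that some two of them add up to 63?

Two chosen integers sum to 63 exactly when both halves of some pair {x, 63−x} with 20 ≤ x ≤ 63−x ≤ 43 are chosen — 12 such pairs.
The remaining 9 elements (those with no distinct partner in range) can never complete a 63-sum, so the worst case takes all of them and one from each pair: 9 + 12 = 21.
Pigeonhole: the 22nd integer has to be the second member of some pair, so 21 + 1 = 22.

22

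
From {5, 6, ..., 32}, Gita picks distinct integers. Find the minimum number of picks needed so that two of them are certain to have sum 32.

Two chosen integers sum to 32 exactly when both halves of some pair {x, 32−x} with 5 ≤ x ≤ 32−x ≤ 27 are chosen — 11 such pairs.
The remaining 6 elements (those with no distinct partner in range) can never complete a 32-sum, so the worst case takes all of them and one from each pair: 6 + 11 = 17.
Pigeonhole: the 18th integer has to be the second member of some pair, so 17 + 1 = 18.

18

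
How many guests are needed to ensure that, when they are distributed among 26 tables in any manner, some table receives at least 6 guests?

131

With 130 guests one could put exactly 5 in each of the 26 tables, and no table would reach 6.
One more guest must land in a table that already has 5, giving it 6.
So 26 × 5 + 1 = 131 guests are required.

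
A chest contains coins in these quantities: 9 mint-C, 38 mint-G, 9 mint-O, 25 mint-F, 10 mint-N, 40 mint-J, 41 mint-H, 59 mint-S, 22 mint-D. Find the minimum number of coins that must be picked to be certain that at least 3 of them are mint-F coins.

In the worst case for collecting mint-F coins, every non-mint-F coin comes out first.
There are 9 + 38 + 9 + 10 + 40 + 41 + 59 + 22 = 228 non-mint-F coins altogether.
After those, each further coin must be mint-F, so 228 + 3 = 231 draws guarantee 3 mint-F coins.

231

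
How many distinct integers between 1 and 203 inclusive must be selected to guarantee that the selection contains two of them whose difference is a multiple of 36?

37

Integers whose pairwise differences are multiples of 36 are exactly those sharing a remainder mod 36. By the pigeonhole principle, the 36 residue classes mod 36 are the pigeonholes.
With 36 integers one could put 1 in each residue class and have no class reach 2.
The 37th integer pushes some class to 2, so 36·1 + 1 = 37.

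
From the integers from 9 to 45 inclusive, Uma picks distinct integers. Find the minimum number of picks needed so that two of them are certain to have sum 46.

24

Two chosen integers sum to 46 exactly when both halves of some pair {x, 46−x} with 9 ≤ x ≤ 46−x ≤ 37 are chosen — 14 such pairs.
The remaining 9 elements (those with no distinct partner in range) can never complete a 46-sum, so the worst case takes all of them and one from each pair: 9 + 14 = 23.
By pigeonhole, the 24th integer has to be the second member of some pair, so 23 + 1 = 24.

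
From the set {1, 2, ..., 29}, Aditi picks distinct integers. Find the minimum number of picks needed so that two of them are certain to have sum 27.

17

Group the elements by complementary pair {x, 27−x}: {1,26}, {2,25}, {3,24}, …, giving 13 two-element pairs and 3 integers whose partner 27−x falls outside [1,29].
By the pigeonhole principle, treating each of those 16 groups as a pigeonhole, one can pick one integer per group — 16 integers — with no two summing to 27.
The 17th integer lands in an occupied pair, forcing a sum of 27.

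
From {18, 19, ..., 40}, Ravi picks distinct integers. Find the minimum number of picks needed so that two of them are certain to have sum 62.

Group the elements by complementary pair {x, 62−x}: {22,40}, {23,39}, {24,38}, …, giving 9 two-element pairs, the single value 31 (it cannot pair with itself since the integers are distinct), and 4 integers whose partner 62−x falls outside [18,40].
By pigeonhole, treating each of those 14 groups as a pigeonhole, one can pick one integer per group — 14 integers — with no two summing to 62.
The 15th integer lands in an occupied pair, forcing a sum of 62.

15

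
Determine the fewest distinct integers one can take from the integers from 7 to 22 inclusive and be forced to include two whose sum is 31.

10

Two chosen integers sum to 31 exactly when both halves of some pair {x, 31−x} with 9 ≤ x ≤ 31−x ≤ 22 are chosen — 7 such pairs.
The remaining 2 elements (those with no distinct partner in range) can never complete a 31-sum, so the worst case takes all of them and one from each pair: 2 + 7 = 9.
By pigeonhole, the 10th integer has to be the second member of some pair, so 9 + 1 = 10.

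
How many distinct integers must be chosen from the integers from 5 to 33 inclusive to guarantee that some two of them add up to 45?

19

Two chosen integers sum to 45 exactly when both halves of some pair {x, 45−x} with 12 ≤ x ≤ 45−x ≤ 33 are chosen — 11 such pairs.
The remaining 7 elements (those with no distinct partner in range) can never complete a 45-sum, so the worst case takes all of them and one from each pair: 7 + 11 = 18.
By pigeonhole, the 19th integer has to be the second member of some pair, so 18 + 1 = 19.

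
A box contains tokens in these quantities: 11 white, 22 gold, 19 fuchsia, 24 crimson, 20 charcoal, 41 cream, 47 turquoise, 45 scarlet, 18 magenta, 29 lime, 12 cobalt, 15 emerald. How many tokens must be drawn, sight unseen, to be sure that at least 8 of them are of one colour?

An adversary could hand out at most 7 tokens per colour: 7 + 7 + 7 + 7 + 7 + 7 + 7 + 7 + 7 + 7 + 7 + 7 = 84 tokens and still no colour has 8.
By the pigeonhole principle, one more token lands in a colour already at 7, so 85 draws are enough and 84 are not.

85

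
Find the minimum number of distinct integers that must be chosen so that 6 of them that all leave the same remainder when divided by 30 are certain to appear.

151

Pigeonhole: the 30 residue classes mod 30 are the pigeonholes.
With 150 integers one could put 5 in each residue class and have no class reach 6.
The 151st integer pushes some class to 6, so 30·5 + 1 = 151.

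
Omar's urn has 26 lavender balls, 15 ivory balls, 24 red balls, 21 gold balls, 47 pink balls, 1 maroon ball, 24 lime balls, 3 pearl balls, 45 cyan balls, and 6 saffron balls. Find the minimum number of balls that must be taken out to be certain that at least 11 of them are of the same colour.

81

An adversary could hand out at most 10 balls per colour (maroon, pearl, saffron run out sooner): 10 + 10 + 10 + 10 + 10 + 1 + 10 + 3 + 10 + 6 = 80 balls and still no colour has 11.
Pigeonhole: one more ball lands in a colour already at 10, so 81 draws are enough and 80 are not.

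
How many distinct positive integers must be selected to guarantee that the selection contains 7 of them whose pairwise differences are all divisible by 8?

Integers whose pairwise differences are multiples of 8 are exactly those sharing a remainder mod 8. Pigeonhole: the 8 residue classes mod 8 are the pigeonholes.
With 48 integers one could put 6 in each residue class and have no class reach 7.
The 49th integer pushes some class to 7, so 8·6 + 1 = 49.

49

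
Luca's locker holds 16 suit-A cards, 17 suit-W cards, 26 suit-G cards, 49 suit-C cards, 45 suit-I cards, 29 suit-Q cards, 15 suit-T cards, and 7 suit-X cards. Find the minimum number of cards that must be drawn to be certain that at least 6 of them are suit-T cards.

195

In the worst case for collecting suit-T cards, every non-suit-T card comes out first.
There are 16 + 17 + 26 + 49 + 45 + 29 + 7 = 189 non-suit-T cards altogether.
After those, each further card must be suit-T, so 189 + 6 = 195 draws guarantee 6 suit-T cards.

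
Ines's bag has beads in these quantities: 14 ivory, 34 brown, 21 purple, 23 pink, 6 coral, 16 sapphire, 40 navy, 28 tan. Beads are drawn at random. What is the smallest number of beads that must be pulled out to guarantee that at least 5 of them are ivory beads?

173

In the worst case for collecting ivory beads, every non-ivory bead comes out first.
There are 34 + 21 + 23 + 6 + 16 + 40 + 28 = 168 non-ivory beads altogether.
After those, each further bead must be ivory, so 168 + 5 = 173 draws guarantee 5 ivory beads.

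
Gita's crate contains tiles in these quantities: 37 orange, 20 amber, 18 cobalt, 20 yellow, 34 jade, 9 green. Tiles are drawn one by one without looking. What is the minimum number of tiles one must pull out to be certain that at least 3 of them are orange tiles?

104

In the worst case for collecting orange tiles, every non-orange tile comes out first.
There are 20 + 18 + 20 + 34 + 9 = 101 non-orange tiles altogether.
After those, each further tile must be orange, so 101 + 3 = 104 draws guarantee 3 orange tiles.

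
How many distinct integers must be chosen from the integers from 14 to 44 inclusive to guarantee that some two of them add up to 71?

23

A set avoiding the sum 71 can contain at most one of each pair {x, 71−x}, plus the 13 elements whose complement lies outside the range.
The integers 14, …, 35 (22 of them) are such a set: any two sum to at least 14+15 = 29 and at most 34+35 = 69 < 71.
Any 23rd integer completes one of the 9 pairs, so 23 choices force a sum of 71.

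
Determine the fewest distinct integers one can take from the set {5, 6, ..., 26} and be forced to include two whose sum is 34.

Two chosen integers sum to 34 exactly when both halves of some pair {x, 34−x} with 8 ≤ x ≤ 34−x ≤ 26 are chosen — 9 such pairs.
The remaining 4 elements (those with no distinct partner in range) can never complete a 34-sum, so the worst case takes all of them and one from each pair: 4 + 9 = 13.
The 14th integer has to be the second member of some pair, so 13 + 1 = 14.

14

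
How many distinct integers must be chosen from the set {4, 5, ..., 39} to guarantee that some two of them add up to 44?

20

Two chosen integers sum to 44 exactly when both halves of some pair {x, 44−x} with 5 ≤ x ≤ 44−x ≤ 39 are chosen — 17 such pairs.
The remaining 2 elements (those with no distinct partner in range) can never complete a 44-sum, so the worst case takes all of them and one from each pair: 2 + 17 = 19.
The 20th integer has to be the second member of some pair, so 19 + 1 = 20.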